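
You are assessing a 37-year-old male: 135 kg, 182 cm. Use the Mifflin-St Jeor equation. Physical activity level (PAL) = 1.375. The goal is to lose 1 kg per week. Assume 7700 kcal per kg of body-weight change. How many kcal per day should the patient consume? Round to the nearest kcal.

Mifflin-St Jeor (male): BMR = 10(135) + 6.25(182) − 5(37) + 5 = 1350 + 1137.5 − 185 + 5 = 2307.5 kcal/day.
TEE = 2307.5 × 1.375 = 3172.8125 kcal/day.
Required daily deficit = 1 × 7700 ÷ 7 = 1100 kcal/day.
Target intake = 3172.8125 − 1100 = 2072.8125 kcal/day.

2073 kcal per day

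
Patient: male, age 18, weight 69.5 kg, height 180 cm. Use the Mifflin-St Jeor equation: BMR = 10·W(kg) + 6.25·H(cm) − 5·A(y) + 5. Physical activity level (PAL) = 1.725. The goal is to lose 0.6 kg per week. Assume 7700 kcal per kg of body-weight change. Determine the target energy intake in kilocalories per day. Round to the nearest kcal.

2333 kilocalories per day

Mifflin-St Jeor (male): BMR = 10(69.5) + 6.25(180) − 5(18) + 5 = 695 + 1125 − 90 + 5 = 1735 kcal/day.
TEE = 1735 × 1.725 = 2992.875 kcal/day.
Required daily deficit = 0.6 × 7700 ÷ 7 = 660 kcal/day.
Target intake = 2992.875 − 660 = 2332.875 kcal/day.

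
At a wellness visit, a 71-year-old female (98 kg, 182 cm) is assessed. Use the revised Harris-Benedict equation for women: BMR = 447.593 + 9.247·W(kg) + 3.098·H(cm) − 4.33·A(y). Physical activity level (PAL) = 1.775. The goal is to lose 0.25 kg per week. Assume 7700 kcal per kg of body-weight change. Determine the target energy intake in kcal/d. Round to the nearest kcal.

Harris-Benedict: BMR = 447.593 + 9.247(98) + 3.098(182) − 4.33(71) = 1610.205 kcal/day.
TEE = 1610.205 × 1.775 = 2858.1139 kcal/day.
Required daily deficit = 0.25 × 7700 ÷ 7 = 275 kcal/day.
Target intake = 2858.1139 − 275 = 2583.1139 kcal/day.

2583 kcal/d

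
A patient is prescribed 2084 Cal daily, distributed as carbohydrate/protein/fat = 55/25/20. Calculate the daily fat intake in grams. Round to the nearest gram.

46 g/day

Fat energy = 20% × 2084 = 416.8 kcal.
At 9 kcal/g: 416.8 ÷ 9 = 46.3111 g.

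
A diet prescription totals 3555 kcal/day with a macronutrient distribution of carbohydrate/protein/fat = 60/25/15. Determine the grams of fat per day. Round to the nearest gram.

Fat energy = 15% × 3555 = 533.25 kcal.
At 9 kcal/g: 533.25 ÷ 9 = 59.25 g.

59 g/day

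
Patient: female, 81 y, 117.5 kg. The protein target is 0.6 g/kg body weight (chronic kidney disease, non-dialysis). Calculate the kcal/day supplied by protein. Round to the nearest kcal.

282 kcal/day

Protein = 0.6 g/kg × 117.5 kg = 70.5 g/day.
Protein energy = 70.5 g × 4 kcal/g = 282 kcal/day.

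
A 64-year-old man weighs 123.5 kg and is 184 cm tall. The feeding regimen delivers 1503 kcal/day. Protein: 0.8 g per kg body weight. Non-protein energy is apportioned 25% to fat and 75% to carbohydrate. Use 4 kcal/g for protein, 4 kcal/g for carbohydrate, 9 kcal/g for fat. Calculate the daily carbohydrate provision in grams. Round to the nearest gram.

208 g/day

Protein = 0.8 × 123.5 = 98.8 g → 98.8 × 4 = 395.2 kcal.
Non-protein calories = 1503 − 395.2 = 1107.8 kcal.
Fat: 25% × 1107.8 = 276.95 kcal; carbohydrate: 830.85 kcal.
Carbohydrate: 830.85 kcal ÷ 4 kcal/g = 207.7125 g.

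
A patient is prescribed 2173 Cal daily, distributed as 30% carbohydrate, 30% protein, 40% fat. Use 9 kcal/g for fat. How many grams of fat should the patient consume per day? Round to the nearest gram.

97 g/day

Fat energy = 40% × 2173 = 869.2 kcal.
At 9 kcal/g: 869.2 ÷ 9 = 96.5778 g.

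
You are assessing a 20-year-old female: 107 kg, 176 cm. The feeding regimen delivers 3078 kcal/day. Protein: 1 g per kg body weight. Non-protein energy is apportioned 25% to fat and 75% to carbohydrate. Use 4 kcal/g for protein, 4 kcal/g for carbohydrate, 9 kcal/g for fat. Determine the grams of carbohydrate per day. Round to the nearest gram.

497 g/day

Protein = 1 × 107 = 107 g → 107 × 4 = 428 kcal.
Non-protein calories = 3078 − 428 = 2650 kcal.
Fat: 25% × 2650 = 662.5 kcal; carbohydrate: 1987.5 kcal.
Carbohydrate: 1987.5 kcal ÷ 4 kcal/g = 496.875 g.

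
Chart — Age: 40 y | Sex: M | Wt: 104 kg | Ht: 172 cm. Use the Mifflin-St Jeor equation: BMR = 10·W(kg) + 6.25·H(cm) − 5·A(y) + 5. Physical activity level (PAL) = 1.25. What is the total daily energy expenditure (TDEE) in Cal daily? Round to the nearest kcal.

2400 Cal daily

Mifflin-St Jeor (male): BMR = 10(104) + 6.25(172) − 5(40) + 5 = 1040 + 1075 − 200 + 5 = 1920 kcal/day.
TEE = BMR × activity factor = 1920 × 1.25 = 2400 kcal/day.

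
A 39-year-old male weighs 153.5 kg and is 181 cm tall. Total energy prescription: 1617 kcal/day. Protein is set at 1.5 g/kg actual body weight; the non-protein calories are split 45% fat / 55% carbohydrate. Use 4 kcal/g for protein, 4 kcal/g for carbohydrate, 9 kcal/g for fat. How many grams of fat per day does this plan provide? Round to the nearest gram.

Protein = 1.5 × 153.5 = 230.25 g → 230.25 × 4 = 921 kcal.
Non-protein calories = 1617 − 921 = 696 kcal.
Fat: 45% × 696 = 313.2 kcal; carbohydrate: 382.8 kcal.
Fat: 313.2 kcal ÷ 9 kcal/g = 34.8 g.

35 g/day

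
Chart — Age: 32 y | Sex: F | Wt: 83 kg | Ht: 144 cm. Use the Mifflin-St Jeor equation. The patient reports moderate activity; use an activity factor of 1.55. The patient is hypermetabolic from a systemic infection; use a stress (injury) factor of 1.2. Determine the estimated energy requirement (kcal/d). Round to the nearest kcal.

2621 kcal/d

Mifflin-St Jeor (female): BMR = 10(83) + 6.25(144) − 5(32) − 161 = 830 + 900 − 160 − 161 = 1409 kcal/day.
TEE = BMR × activity factor = 1409 × 1.55 = 2183.95 kcal/day.
Apply stress factor: 2183.95 × 1.2 = 2620.74 kcal/day.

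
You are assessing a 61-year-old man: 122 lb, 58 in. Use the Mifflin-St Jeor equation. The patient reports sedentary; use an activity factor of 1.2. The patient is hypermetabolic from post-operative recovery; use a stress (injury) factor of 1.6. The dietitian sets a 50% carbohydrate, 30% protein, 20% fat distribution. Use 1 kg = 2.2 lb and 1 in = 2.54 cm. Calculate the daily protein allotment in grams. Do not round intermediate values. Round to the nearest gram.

169 g/day

Convert to metric: weight = 122 ÷ 2.2 = 55.4545 kg; height = 58 × 2.54 = 147.32 cm.
Mifflin-St Jeor (male): BMR = 10(55.4545) + 6.25(147.32) − 5(61) + 5 = 554.5455 + 920.75 − 305 + 5 = 1175.2955 kcal/day.
TEE = 1175.2955 × 1.2 = 1410.3545 kcal/day.
With stress factor 1.6: 1410.3545 × 1.6 = 2256.5673 kcal/day.
Protein energy = 30% × 2256.5673 = 676.9702 kcal.
Protein = 676.9702 ÷ 4 kcal/g = 169.2425 g.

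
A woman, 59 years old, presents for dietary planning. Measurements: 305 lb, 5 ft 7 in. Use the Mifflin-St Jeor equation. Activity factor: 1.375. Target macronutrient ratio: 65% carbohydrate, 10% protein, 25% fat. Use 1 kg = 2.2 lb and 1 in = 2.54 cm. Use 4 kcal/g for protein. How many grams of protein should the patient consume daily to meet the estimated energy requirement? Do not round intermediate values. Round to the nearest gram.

Convert to metric: weight = 305 ÷ 2.2 = 138.6364 kg; height = (5×12 + 7) × 2.54 = 67 × 2.54 = 170.18 cm.
Mifflin-St Jeor (female): BMR = 10(138.6364) + 6.25(170.18) − 5(59) − 161 = 1386.3636 + 1063.625 − 295 − 161 = 1993.9886 kcal/day.
TEE = 1993.9886 × 1.375 = 2741.7344 kcal/day.
Protein energy = 10% × 2741.7344 = 274.1734 kcal.
Protein = 274.1734 ÷ 4 kcal/g = 68.5434 g.

69 g/day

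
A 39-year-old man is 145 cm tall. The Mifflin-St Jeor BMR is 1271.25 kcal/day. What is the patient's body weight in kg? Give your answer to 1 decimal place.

55.5 kg

1271.25 = 10·W + 6.25(145) − 5(39) + 5
10·W = 1271.25 − 716.25 = 555, so W = 55.5 kg.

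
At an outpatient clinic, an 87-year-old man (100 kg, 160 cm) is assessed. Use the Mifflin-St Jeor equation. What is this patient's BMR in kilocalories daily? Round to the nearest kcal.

1570 kilocalories daily

Mifflin-St Jeor (male): BMR = 10(100) + 6.25(160) − 5(87) + 5 = 1000 + 1000 − 435 + 5 = 1570 kcal/day.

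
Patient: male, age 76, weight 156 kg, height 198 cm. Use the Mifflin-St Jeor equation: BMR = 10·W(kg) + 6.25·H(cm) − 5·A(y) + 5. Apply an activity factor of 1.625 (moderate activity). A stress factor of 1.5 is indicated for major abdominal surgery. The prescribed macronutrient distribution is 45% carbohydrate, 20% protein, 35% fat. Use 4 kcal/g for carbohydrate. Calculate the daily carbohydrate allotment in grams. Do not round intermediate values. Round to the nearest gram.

664 g/day

Mifflin-St Jeor (male): BMR = 10(156) + 6.25(198) − 5(76) + 5 = 1560 + 1237.5 − 380 + 5 = 2422.5 kcal/day.
TEE = 2422.5 × 1.625 = 3936.5625 kcal/day.
With stress factor 1.5: 3936.5625 × 1.5 = 5904.8438 kcal/day.
Carbohydrate energy = 45% × 5904.8438 = 2657.1797 kcal.
Carbohydrate = 2657.1797 ÷ 4 kcal/g = 664.2949 g.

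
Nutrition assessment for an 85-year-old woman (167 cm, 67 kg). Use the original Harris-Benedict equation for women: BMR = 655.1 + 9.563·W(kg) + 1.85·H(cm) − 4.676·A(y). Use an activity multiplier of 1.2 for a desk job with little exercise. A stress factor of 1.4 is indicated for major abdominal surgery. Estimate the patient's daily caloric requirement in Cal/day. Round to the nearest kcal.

Harris-Benedict: BMR = 655.1 + 9.563(67) + 1.85(167) − 4.676(85) = 1207.311 kcal/day.
TEE = BMR × activity factor = 1207.311 × 1.2 = 1448.7732 kcal/day.
Apply stress factor: 1448.7732 × 1.4 = 2028.2825 kcal/day.

2028 Cal/day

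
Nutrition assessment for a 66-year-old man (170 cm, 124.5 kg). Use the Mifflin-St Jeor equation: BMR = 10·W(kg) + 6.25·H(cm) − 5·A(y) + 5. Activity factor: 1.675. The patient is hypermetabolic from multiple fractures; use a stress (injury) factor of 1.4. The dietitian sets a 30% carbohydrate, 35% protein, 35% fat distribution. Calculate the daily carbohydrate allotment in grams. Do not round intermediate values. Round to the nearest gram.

349 g/day

Mifflin-St Jeor (male): BMR = 10(124.5) + 6.25(170) − 5(66) + 5 = 1245 + 1062.5 − 330 + 5 = 1982.5 kcal/day.
TEE = 1982.5 × 1.675 = 3320.6875 kcal/day.
With stress factor 1.4: 3320.6875 × 1.4 = 4648.9625 kcal/day.
Carbohydrate energy = 30% × 4648.9625 = 1394.6888 kcal.
Carbohydrate = 1394.6888 ÷ 4 kcal/g = 348.6722 g.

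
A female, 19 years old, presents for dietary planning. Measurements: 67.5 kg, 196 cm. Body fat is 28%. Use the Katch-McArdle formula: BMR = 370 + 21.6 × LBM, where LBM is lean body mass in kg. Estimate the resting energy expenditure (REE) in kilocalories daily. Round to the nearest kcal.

1420 kilocalories daily

LBM = 67.5 × (1 − 0.28) = 48.6 kg. Katch-McArdle: BMR = 370 + 21.6 × 48.6 = 1419.76 kcal/day.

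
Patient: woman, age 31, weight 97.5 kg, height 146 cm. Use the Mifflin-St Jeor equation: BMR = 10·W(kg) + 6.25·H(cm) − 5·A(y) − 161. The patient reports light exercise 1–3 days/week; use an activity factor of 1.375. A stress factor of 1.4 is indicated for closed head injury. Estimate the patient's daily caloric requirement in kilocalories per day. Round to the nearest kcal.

3025 kilocalories per day

Mifflin-St Jeor (female): BMR = 10(97.5) + 6.25(146) − 5(31) − 161 = 975 + 912.5 − 155 − 161 = 1571.5 kcal/day.
TEE = BMR × activity factor = 1571.5 × 1.375 = 2160.8125 kcal/day.
Apply stress factor: 2160.8125 × 1.4 = 3025.1375 kcal/day.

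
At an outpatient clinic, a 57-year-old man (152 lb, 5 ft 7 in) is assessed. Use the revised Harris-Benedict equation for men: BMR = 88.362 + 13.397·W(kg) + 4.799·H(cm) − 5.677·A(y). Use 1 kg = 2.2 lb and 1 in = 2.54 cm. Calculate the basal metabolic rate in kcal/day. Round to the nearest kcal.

1507 kcal/day

Convert to metric: weight = 152 ÷ 2.2 = 69.0909 kg; height = (5×12 + 7) × 2.54 = 67 × 2.54 = 170.18 cm.
Harris-Benedict: BMR = 88.362 + 13.397(69.0909) + 4.799(170.18) − 5.677(57) = 1507.0777 kcal/day.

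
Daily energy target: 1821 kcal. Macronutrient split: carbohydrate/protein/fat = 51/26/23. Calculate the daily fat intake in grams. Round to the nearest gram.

47 g/day

Fat energy = 23% × 1821 = 418.83 kcal.
At 9 kcal/g: 418.83 ÷ 9 = 46.5367 g.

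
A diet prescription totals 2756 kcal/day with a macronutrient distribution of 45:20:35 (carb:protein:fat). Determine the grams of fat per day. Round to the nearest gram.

107 g/day

Fat energy = 35% × 2756 = 964.6 kcal.
At 9 kcal/g: 964.6 ÷ 9 = 107.1778 g.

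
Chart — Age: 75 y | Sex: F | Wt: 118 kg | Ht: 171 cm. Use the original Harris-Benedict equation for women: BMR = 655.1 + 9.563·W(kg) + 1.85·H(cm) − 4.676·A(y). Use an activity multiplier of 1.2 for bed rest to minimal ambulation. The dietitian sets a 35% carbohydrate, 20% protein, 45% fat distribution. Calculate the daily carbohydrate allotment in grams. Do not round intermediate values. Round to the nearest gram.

184 g/day

Harris-Benedict: BMR = 655.1 + 9.563(118) + 1.85(171) − 4.676(75) = 1749.184 kcal/day.
TEE = 1749.184 × 1.2 = 2099.0208 kcal/day.
Carbohydrate energy = 35% × 2099.0208 = 734.6573 kcal.
Carbohydrate = 734.6573 ÷ 4 kcal/g = 183.6643 g.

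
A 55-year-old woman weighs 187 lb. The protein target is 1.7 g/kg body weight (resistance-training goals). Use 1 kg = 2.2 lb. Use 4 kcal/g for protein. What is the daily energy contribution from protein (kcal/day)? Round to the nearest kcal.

Weight in kg = 187 ÷ 2.2 = 85 kg.
Protein = 1.7 g/kg × 85 kg = 144.5 g/day.
Protein energy = 144.5 g × 4 kcal/g = 578 kcal/day.

578 kcal/day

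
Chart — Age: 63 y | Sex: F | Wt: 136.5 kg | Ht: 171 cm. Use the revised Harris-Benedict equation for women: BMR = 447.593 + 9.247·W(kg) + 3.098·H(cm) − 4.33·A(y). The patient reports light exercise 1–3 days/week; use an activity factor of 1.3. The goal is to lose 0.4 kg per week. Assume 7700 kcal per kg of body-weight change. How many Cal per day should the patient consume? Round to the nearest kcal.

Harris-Benedict: BMR = 447.593 + 9.247(136.5) + 3.098(171) − 4.33(63) = 1966.7765 kcal/day.
TEE = 1966.7765 × 1.3 = 2556.8095 kcal/day.
Required daily deficit = 0.4 × 7700 ÷ 7 = 440 kcal/day.
Target intake = 2556.8095 − 440 = 2116.8095 kcal/day.

2117 Cal per day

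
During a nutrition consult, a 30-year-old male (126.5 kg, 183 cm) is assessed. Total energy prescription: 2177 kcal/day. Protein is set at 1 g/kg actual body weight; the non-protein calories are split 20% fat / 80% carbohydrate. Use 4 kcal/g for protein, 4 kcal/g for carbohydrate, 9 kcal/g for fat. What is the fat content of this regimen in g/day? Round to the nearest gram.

Protein = 1 × 126.5 = 126.5 g → 126.5 × 4 = 506 kcal.
Non-protein calories = 2177 − 506 = 1671 kcal.
Fat: 20% × 1671 = 334.2 kcal; carbohydrate: 1336.8 kcal.
Fat: 334.2 kcal ÷ 9 kcal/g = 37.1333 g.

37 g/day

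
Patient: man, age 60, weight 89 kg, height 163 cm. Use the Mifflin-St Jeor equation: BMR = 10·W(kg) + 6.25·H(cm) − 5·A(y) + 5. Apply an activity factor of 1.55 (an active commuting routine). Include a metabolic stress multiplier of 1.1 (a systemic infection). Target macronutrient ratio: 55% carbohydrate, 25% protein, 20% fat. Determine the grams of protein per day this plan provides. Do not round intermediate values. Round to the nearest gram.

Mifflin-St Jeor (male): BMR = 10(89) + 6.25(163) − 5(60) + 5 = 890 + 1018.75 − 300 + 5 = 1613.75 kcal/day.
TEE = 1613.75 × 1.55 = 2501.3125 kcal/day.
With stress factor 1.1: 2501.3125 × 1.1 = 2751.4438 kcal/day.
Protein energy = 25% × 2751.4438 = 687.8609 kcal.
Protein = 687.8609 ÷ 4 kcal/g = 171.9652 g.

172 g/day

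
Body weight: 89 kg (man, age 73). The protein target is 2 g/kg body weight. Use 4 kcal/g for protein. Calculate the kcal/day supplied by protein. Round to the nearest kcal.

Protein = 2 g/kg × 89 kg = 178 g/day.
Protein energy = 178 g × 4 kcal/g = 712 kcal/day.

712 kcal/day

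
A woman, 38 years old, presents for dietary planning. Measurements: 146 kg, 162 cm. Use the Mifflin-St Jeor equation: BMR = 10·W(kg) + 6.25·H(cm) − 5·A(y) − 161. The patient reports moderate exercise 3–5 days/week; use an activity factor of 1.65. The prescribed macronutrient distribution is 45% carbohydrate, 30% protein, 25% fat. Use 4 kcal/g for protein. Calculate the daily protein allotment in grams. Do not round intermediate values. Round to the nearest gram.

Mifflin-St Jeor (female): BMR = 10(146) + 6.25(162) − 5(38) − 161 = 1460 + 1012.5 − 190 − 161 = 2121.5 kcal/day.
TEE = 2121.5 × 1.65 = 3500.475 kcal/day.
Protein energy = 30% × 3500.475 = 1050.1425 kcal.
Protein = 1050.1425 ÷ 4 kcal/g = 262.5356 g.

263 g/day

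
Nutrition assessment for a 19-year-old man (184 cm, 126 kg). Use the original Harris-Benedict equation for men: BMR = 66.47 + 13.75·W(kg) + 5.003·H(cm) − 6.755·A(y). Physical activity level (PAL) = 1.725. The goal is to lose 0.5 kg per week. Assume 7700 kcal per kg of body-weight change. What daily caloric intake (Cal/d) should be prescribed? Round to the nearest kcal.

3920 Cal/d

Harris-Benedict: BMR = 66.47 + 13.75(126) + 5.003(184) − 6.755(19) = 2591.177 kcal/day.
TEE = 2591.177 × 1.725 = 4469.7803 kcal/day.
Required daily deficit = 0.5 × 7700 ÷ 7 = 550 kcal/day.
Target intake = 4469.7803 − 550 = 3919.7803 kcal/day.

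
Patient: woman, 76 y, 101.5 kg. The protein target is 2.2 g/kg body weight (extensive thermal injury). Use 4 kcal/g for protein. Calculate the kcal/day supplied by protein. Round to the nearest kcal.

Protein = 2.2 g/kg × 101.5 kg = 223.3 g/day.
Protein energy = 223.3 g × 4 kcal/g = 893.2 kcal/day.

893 kcal/day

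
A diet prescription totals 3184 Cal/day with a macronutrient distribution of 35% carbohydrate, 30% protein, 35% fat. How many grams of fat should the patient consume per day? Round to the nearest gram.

Fat energy = 35% × 3184 = 1114.4 kcal.
At 9 kcal/g: 1114.4 ÷ 9 = 123.8222 g.

124 g/day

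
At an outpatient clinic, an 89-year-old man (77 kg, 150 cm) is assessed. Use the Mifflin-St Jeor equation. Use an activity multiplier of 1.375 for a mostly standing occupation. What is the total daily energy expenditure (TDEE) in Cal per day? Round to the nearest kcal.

Mifflin-St Jeor (male): BMR = 10(77) + 6.25(150) − 5(89) + 5 = 770 + 937.5 − 445 + 5 = 1267.5 kcal/day.
TEE = BMR × activity factor = 1267.5 × 1.375 = 1742.8125 kcal/day.

1743 Cal per day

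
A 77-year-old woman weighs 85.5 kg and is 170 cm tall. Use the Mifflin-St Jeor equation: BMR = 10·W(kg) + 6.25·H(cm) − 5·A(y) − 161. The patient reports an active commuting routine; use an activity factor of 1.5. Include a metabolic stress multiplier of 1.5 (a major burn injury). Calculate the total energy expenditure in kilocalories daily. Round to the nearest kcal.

Mifflin-St Jeor (female): BMR = 10(85.5) + 6.25(170) − 5(77) − 161 = 855 + 1062.5 − 385 − 161 = 1371.5 kcal/day.
TEE = BMR × activity factor = 1371.5 × 1.5 = 2057.25 kcal/day.
Apply stress factor: 2057.25 × 1.5 = 3085.875 kcal/day.

3086 kilocalories daily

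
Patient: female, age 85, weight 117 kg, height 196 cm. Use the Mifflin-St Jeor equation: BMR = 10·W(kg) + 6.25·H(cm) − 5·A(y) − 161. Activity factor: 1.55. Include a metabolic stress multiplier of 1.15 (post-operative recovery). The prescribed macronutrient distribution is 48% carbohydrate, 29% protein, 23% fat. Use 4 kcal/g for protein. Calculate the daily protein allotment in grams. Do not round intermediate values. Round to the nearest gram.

234 g/day

Mifflin-St Jeor (female): BMR = 10(117) + 6.25(196) − 5(85) − 161 = 1170 + 1225 − 425 − 161 = 1809 kcal/day.
TEE = 1809 × 1.55 = 2803.95 kcal/day.
With stress factor 1.15: 2803.95 × 1.15 = 3224.5425 kcal/day.
Protein energy = 29% × 3224.5425 = 935.1173 kcal.
Protein = 935.1173 ÷ 4 kcal/g = 233.7793 g.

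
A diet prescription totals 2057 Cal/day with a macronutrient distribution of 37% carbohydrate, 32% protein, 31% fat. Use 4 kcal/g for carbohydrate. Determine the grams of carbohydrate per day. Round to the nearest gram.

190 g/day

Carbohydrate energy = 37% × 2057 = 761.09 kcal.
At 4 kcal/g: 761.09 ÷ 4 = 190.2725 g.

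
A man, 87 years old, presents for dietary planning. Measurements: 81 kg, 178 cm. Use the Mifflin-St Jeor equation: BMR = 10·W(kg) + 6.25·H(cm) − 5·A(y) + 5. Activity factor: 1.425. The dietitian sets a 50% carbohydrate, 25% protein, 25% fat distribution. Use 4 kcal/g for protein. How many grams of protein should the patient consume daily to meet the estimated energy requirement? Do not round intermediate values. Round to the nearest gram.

133 g/day

Mifflin-St Jeor (male): BMR = 10(81) + 6.25(178) − 5(87) + 5 = 810 + 1112.5 − 435 + 5 = 1492.5 kcal/day.
TEE = 1492.5 × 1.425 = 2126.8125 kcal/day.
Protein energy = 25% × 2126.8125 = 531.7031 kcal.
Protein = 531.7031 ÷ 4 kcal/g = 132.9258 g.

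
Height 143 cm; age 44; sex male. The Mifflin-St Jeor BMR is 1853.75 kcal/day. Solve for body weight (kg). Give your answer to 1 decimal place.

1853.75 = 10·W + 6.25(143) − 5(44) + 5
10·W = 1853.75 − 678.75 = 1175, so W = 117.5 kg.

117.5 kg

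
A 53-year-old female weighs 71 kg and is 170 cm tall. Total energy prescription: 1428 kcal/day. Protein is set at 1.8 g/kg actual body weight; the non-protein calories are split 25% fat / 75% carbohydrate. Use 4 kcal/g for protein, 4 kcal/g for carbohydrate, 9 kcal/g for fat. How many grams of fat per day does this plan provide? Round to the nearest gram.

25 g/day

Protein = 1.8 × 71 = 127.8 g → 127.8 × 4 = 511.2 kcal.
Non-protein calories = 1428 − 511.2 = 916.8 kcal.
Fat: 25% × 916.8 = 229.2 kcal; carbohydrate: 687.6 kcal.
Fat: 229.2 kcal ÷ 9 kcal/g = 25.4667 g.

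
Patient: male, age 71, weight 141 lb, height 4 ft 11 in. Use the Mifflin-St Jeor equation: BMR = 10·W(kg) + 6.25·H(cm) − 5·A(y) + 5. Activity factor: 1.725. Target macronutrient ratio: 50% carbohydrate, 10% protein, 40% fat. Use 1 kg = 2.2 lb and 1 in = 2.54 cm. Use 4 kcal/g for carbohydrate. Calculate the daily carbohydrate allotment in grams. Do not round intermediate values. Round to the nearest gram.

Convert to metric: weight = 141 ÷ 2.2 = 64.0909 kg; height = (4×12 + 11) × 2.54 = 59 × 2.54 = 149.86 cm.
Mifflin-St Jeor (male): BMR = 10(64.0909) + 6.25(149.86) − 5(71) + 5 = 640.9091 + 936.625 − 355 + 5 = 1227.5341 kcal/day.
TEE = 1227.5341 × 1.725 = 2117.4963 kcal/day.
Carbohydrate energy = 50% × 2117.4963 = 1058.7482 kcal.
Carbohydrate = 1058.7482 ÷ 4 kcal/g = 264.687 g.

265 g/day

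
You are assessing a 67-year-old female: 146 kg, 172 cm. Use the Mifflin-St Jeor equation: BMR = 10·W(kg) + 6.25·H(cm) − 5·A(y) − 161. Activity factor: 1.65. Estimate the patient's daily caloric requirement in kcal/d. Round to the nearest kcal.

Mifflin-St Jeor (female): BMR = 10(146) + 6.25(172) − 5(67) − 161 = 1460 + 1075 − 335 − 161 = 2039 kcal/day.
TEE = BMR × activity factor = 2039 × 1.65 = 3364.35 kcal/day.

3364 kcal/d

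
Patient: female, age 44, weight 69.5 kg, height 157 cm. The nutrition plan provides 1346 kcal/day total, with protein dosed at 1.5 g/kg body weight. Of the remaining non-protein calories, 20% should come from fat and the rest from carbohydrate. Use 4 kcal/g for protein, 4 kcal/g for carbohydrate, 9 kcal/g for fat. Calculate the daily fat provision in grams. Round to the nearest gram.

Protein = 1.5 × 69.5 = 104.25 g → 104.25 × 4 = 417 kcal.
Non-protein calories = 1346 − 417 = 929 kcal.
Fat: 20% × 929 = 185.8 kcal; carbohydrate: 743.2 kcal.
Fat: 185.8 kcal ÷ 9 kcal/g = 20.6444 g.

21 g/day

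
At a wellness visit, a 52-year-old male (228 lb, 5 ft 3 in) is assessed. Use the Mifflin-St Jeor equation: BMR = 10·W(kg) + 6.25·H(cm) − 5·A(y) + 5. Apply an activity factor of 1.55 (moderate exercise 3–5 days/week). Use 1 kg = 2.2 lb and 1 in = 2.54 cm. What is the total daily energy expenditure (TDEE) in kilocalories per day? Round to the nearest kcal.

Convert to metric: weight = 228 ÷ 2.2 = 103.6364 kg; height = (5×12 + 3) × 2.54 = 63 × 2.54 = 160.02 cm.
Mifflin-St Jeor (male): BMR = 10(103.6364) + 6.25(160.02) − 5(52) + 5 = 1036.3636 + 1000.125 − 260 + 5 = 1781.4886 kcal/day.
TEE = BMR × activity factor = 1781.4886 × 1.55 = 2761.3074 kcal/day.

2761 kilocalories per day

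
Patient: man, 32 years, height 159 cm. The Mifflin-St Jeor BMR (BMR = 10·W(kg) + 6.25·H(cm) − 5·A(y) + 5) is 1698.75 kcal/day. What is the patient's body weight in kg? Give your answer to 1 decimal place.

86.0 kg

1698.75 = 10·W + 6.25(159) − 5(32) + 5
10·W = 1698.75 − 838.75 = 860, so W = 86 kg.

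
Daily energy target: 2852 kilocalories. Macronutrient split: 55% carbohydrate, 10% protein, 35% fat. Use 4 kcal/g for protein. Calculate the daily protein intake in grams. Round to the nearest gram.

71 g/day

Protein energy = 10% × 2852 = 285.2 kcal.
At 4 kcal/g: 285.2 ÷ 4 = 71.3 g.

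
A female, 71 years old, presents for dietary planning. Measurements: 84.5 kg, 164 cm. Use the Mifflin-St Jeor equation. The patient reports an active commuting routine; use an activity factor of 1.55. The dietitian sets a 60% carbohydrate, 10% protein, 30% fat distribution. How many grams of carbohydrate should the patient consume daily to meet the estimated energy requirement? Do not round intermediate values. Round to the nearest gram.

Mifflin-St Jeor (female): BMR = 10(84.5) + 6.25(164) − 5(71) − 161 = 845 + 1025 − 355 − 161 = 1354 kcal/day.
TEE = 1354 × 1.55 = 2098.7 kcal/day.
Carbohydrate energy = 60% × 2098.7 = 1259.22 kcal.
Carbohydrate = 1259.22 ÷ 4 kcal/g = 314.805 g.

315 g/day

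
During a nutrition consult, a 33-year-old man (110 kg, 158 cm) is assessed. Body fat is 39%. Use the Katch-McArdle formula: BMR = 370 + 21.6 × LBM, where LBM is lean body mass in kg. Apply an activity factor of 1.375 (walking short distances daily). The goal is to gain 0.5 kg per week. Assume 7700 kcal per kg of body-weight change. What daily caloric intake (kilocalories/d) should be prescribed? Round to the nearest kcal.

3052 kilocalories/d

LBM = 110 × (1 − 0.39) = 67.1 kg. Katch-McArdle: BMR = 370 + 21.6 × 67.1 = 1819.36 kcal/day.
TEE = 1819.36 × 1.375 = 2501.62 kcal/day.
Required daily surplus = 0.5 × 7700 ÷ 7 = 550 kcal/day.
Target intake = 2501.62 + 550 = 3051.62 kcal/day.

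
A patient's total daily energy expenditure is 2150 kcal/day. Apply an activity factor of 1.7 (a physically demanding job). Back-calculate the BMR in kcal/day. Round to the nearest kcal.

1265 kcal/day

BMR = TEE ÷ activity factor = 2150 ÷ 1.7 = 1264.7059 kcal/day.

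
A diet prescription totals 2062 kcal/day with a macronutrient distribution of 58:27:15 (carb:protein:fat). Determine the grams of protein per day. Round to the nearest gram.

Protein energy = 27% × 2062 = 556.74 kcal.
At 4 kcal/g: 556.74 ÷ 4 = 139.185 g.

139 g/day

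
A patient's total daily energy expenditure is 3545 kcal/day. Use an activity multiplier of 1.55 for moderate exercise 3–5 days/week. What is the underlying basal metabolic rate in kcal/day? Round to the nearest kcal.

BMR = TEE ÷ activity factor = 3545 ÷ 1.55 = 2287.0968 kcal/day.

2287 kcal/day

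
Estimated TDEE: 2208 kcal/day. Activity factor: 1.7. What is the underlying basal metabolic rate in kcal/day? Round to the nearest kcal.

1299 kcal/day

BMR = TEE ÷ activity factor = 2208 ÷ 1.7 = 1298.8235 kcal/day.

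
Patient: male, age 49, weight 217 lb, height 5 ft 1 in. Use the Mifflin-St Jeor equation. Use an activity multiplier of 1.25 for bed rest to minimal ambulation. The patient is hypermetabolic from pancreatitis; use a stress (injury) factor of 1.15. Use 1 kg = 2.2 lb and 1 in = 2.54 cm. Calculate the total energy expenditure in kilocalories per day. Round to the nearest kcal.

2465 kilocalories per day

Convert to metric: weight = 217 ÷ 2.2 = 98.6364 kg; height = (5×12 + 1) × 2.54 = 61 × 2.54 = 154.94 cm.
Mifflin-St Jeor (male): BMR = 10(98.6364) + 6.25(154.94) − 5(49) + 5 = 986.3636 + 968.375 − 245 + 5 = 1714.7386 kcal/day.
TEE = BMR × activity factor = 1714.7386 × 1.25 = 2143.4233 kcal/day.
Apply stress factor: 2143.4233 × 1.15 = 2464.9368 kcal/day.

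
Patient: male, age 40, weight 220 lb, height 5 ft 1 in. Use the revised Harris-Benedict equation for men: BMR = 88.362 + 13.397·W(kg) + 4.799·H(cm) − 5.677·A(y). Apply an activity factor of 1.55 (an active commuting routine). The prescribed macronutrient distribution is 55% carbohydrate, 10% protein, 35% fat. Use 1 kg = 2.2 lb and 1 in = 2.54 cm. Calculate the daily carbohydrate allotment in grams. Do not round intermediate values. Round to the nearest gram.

Convert to metric: weight = 220 ÷ 2.2 = 100 kg; height = (5×12 + 1) × 2.54 = 61 × 2.54 = 154.94 cm.
Harris-Benedict: BMR = 88.362 + 13.397(100) + 4.799(154.94) − 5.677(40) = 1944.5391 kcal/day.
TEE = 1944.5391 × 1.55 = 3014.0355 kcal/day.
Carbohydrate energy = 55% × 3014.0355 = 1657.7195 kcal.
Carbohydrate = 1657.7195 ÷ 4 kcal/g = 414.4299 g.

414 g/day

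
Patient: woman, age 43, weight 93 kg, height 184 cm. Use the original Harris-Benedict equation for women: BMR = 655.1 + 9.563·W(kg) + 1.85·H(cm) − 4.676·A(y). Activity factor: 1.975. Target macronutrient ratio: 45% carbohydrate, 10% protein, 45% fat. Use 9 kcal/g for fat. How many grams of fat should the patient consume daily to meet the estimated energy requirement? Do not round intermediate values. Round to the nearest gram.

Harris-Benedict: BMR = 655.1 + 9.563(93) + 1.85(184) − 4.676(43) = 1683.791 kcal/day.
TEE = 1683.791 × 1.975 = 3325.4872 kcal/day.
Fat energy = 45% × 3325.4872 = 1496.4693 kcal.
Fat = 1496.4693 ÷ 9 kcal/g = 166.2744 g.

166 g/day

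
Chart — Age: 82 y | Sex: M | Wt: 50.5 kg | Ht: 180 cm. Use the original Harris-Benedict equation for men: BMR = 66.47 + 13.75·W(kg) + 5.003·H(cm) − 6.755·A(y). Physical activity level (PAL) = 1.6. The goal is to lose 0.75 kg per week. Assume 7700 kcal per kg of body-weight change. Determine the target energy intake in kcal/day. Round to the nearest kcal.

947 kcal/day

Harris-Benedict: BMR = 66.47 + 13.75(50.5) + 5.003(180) − 6.755(82) = 1107.475 kcal/day.
TEE = 1107.475 × 1.6 = 1771.96 kcal/day.
Required daily deficit = 0.75 × 7700 ÷ 7 = 825 kcal/day.
Target intake = 1771.96 − 825 = 946.96 kcal/day.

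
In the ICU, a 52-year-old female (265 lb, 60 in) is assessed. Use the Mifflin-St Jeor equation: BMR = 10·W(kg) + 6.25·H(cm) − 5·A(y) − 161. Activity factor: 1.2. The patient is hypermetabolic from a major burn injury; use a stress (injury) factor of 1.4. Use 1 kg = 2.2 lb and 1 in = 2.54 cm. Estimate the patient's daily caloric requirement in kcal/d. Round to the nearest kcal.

Convert to metric: weight = 265 ÷ 2.2 = 120.4545 kg; height = 60 × 2.54 = 152.4 cm.
Mifflin-St Jeor (female): BMR = 10(120.4545) + 6.25(152.4) − 5(52) − 161 = 1204.5455 + 952.5 − 260 − 161 = 1736.0455 kcal/day.
TEE = BMR × activity factor = 1736.0455 × 1.2 = 2083.2545 kcal/day.
Apply stress factor: 2083.2545 × 1.4 = 2916.5564 kcal/day.

2917 kcal/d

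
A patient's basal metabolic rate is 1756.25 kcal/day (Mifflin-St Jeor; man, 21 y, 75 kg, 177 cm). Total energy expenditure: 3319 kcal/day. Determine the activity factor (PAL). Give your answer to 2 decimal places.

1.89

Activity factor = TEE ÷ BMR = 3319 ÷ 1756.25 = 1.89.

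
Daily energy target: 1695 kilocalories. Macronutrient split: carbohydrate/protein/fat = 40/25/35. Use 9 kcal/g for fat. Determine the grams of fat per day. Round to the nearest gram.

66 g/day

Fat energy = 35% × 1695 = 593.25 kcal.
At 9 kcal/g: 593.25 ÷ 9 = 65.9167 g.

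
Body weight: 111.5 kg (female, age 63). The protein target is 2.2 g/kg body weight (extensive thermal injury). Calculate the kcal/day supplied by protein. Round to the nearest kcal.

981 kcal/day

Protein = 2.2 g/kg × 111.5 kg = 245.3 g/day.
Protein energy = 245.3 g × 4 kcal/g = 981.2 kcal/day.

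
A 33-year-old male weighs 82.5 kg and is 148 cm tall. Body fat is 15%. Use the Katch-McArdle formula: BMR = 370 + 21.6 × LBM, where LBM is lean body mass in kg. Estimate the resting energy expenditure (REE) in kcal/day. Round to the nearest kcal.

1885 kcal/day

LBM = 82.5 × (1 − 0.15) = 70.125 kg. Katch-McArdle: BMR = 370 + 21.6 × 70.125 = 1884.7 kcal/day.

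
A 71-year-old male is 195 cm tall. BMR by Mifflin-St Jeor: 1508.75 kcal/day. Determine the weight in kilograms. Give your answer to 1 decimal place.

64.0 kg

1508.75 = 10·W + 6.25(195) − 5(71) + 5
10·W = 1508.75 − 868.75 = 640, so W = 64 kg.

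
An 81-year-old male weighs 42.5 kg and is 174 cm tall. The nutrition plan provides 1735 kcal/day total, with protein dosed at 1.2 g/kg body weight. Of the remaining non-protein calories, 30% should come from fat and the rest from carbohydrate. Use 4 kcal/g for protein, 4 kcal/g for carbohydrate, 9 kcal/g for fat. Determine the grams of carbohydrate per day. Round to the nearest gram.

268 g/day

Protein = 1.2 × 42.5 = 51 g → 51 × 4 = 204 kcal.
Non-protein calories = 1735 − 204 = 1531 kcal.
Fat: 30% × 1531 = 459.3 kcal; carbohydrate: 1071.7 kcal.
Carbohydrate: 1071.7 kcal ÷ 4 kcal/g = 267.925 g.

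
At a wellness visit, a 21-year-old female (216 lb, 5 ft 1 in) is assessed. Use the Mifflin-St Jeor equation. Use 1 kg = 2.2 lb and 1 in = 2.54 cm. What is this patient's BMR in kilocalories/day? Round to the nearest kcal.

1684 kilocalories/day

Convert to metric: weight = 216 ÷ 2.2 = 98.1818 kg; height = (5×12 + 1) × 2.54 = 61 × 2.54 = 154.94 cm.
Mifflin-St Jeor (female): BMR = 10(98.1818) + 6.25(154.94) − 5(21) − 161 = 981.8182 + 968.375 − 105 − 161 = 1684.1932 kcal/day.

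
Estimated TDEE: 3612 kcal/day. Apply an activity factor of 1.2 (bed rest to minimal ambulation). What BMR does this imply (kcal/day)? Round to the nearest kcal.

BMR = TEE ÷ activity factor = 3612 ÷ 1.2 = 3010 kcal/day.

3010 kcal/day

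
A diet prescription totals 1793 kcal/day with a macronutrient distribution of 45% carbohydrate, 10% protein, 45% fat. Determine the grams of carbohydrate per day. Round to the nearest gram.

Carbohydrate energy = 45% × 1793 = 806.85 kcal.
At 4 kcal/g: 806.85 ÷ 4 = 201.7125 g.

202 g/day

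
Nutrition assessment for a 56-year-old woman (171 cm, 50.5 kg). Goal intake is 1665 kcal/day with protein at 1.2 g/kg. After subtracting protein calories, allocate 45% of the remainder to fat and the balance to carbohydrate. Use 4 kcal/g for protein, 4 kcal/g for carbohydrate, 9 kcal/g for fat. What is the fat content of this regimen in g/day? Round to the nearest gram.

Protein = 1.2 × 50.5 = 60.6 g → 60.6 × 4 = 242.4 kcal.
Non-protein calories = 1665 − 242.4 = 1422.6 kcal.
Fat: 45% × 1422.6 = 640.17 kcal; carbohydrate: 782.43 kcal.
Fat: 640.17 kcal ÷ 9 kcal/g = 71.13 g.

71 g/day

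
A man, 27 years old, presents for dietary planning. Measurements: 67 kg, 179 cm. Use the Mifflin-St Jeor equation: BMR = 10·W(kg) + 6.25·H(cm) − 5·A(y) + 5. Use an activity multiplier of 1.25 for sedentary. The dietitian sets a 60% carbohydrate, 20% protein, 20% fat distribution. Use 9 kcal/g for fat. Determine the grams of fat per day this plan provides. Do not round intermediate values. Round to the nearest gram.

46 g/day

Mifflin-St Jeor (male): BMR = 10(67) + 6.25(179) − 5(27) + 5 = 670 + 1118.75 − 135 + 5 = 1658.75 kcal/day.
TEE = 1658.75 × 1.25 = 2073.4375 kcal/day.
Fat energy = 20% × 2073.4375 = 414.6875 kcal.
Fat = 414.6875 ÷ 9 kcal/g = 46.0764 g.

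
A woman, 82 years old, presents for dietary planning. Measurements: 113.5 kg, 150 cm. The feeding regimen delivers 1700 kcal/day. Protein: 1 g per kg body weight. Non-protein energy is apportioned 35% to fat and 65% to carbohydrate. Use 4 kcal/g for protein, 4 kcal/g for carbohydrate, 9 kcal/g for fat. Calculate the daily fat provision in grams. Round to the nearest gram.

48 g/day

Protein = 1 × 113.5 = 113.5 g → 113.5 × 4 = 454 kcal.
Non-protein calories = 1700 − 454 = 1246 kcal.
Fat: 35% × 1246 = 436.1 kcal; carbohydrate: 809.9 kcal.
Fat: 436.1 kcal ÷ 9 kcal/g = 48.4556 g.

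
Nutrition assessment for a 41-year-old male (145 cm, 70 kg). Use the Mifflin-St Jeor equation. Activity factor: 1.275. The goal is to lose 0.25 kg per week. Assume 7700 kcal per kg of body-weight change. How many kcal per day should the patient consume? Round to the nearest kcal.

Mifflin-St Jeor (male): BMR = 10(70) + 6.25(145) − 5(41) + 5 = 700 + 906.25 − 205 + 5 = 1406.25 kcal/day.
TEE = 1406.25 × 1.275 = 1792.9688 kcal/day.
Required daily deficit = 0.25 × 7700 ÷ 7 = 275 kcal/day.
Target intake = 1792.9688 − 275 = 1517.9688 kcal/day.

1518 kcal per day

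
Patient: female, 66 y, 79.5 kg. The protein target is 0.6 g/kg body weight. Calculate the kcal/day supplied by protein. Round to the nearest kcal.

191 kcal/day

Protein = 0.6 g/kg × 79.5 kg = 47.7 g/day.
Protein energy = 47.7 g × 4 kcal/g = 190.8 kcal/day.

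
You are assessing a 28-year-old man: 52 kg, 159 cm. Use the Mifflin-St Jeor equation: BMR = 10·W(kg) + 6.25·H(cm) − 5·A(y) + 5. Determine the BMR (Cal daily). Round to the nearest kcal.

Mifflin-St Jeor (male): BMR = 10(52) + 6.25(159) − 5(28) + 5 = 520 + 993.75 − 140 + 5 = 1378.75 kcal/day.

1379 Cal daily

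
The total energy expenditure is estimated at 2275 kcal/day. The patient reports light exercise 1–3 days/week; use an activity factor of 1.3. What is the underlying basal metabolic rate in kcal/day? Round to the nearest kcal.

BMR = TEE ÷ activity factor = 2275 ÷ 1.3 = 1750 kcal/day.

1750 kcal/day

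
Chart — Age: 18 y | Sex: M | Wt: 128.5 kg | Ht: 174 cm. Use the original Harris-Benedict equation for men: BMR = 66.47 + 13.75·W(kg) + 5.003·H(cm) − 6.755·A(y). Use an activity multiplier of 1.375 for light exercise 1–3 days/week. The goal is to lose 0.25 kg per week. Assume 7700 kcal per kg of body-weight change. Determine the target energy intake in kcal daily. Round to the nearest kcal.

3276 kcal daily

Harris-Benedict: BMR = 66.47 + 13.75(128.5) + 5.003(174) − 6.755(18) = 2582.277 kcal/day.
TEE = 2582.277 × 1.375 = 3550.6309 kcal/day.
Required daily deficit = 0.25 × 7700 ÷ 7 = 275 kcal/day.
Target intake = 3550.6309 − 275 = 3275.6309 kcal/day.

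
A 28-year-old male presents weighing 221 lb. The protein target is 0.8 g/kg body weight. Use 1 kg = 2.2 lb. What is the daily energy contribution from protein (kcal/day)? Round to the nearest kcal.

321 kcal/day

Weight in kg = 221 ÷ 2.2 = 100.4545 kg.
Protein = 0.8 g/kg × 100.4545 kg = 80.3636 g/day.
Protein energy = 80.3636 g × 4 kcal/g = 321.4545 kcal/day.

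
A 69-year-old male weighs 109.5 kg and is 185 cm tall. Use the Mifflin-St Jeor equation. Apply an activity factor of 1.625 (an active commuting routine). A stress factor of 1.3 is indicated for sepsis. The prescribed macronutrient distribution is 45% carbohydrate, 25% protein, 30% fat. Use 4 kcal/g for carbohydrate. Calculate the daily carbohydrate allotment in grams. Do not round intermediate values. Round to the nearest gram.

454 g/day

Mifflin-St Jeor (male): BMR = 10(109.5) + 6.25(185) − 5(69) + 5 = 1095 + 1156.25 − 345 + 5 = 1911.25 kcal/day.
TEE = 1911.25 × 1.625 = 3105.7813 kcal/day.
With stress factor 1.3: 3105.7813 × 1.3 = 4037.5156 kcal/day.
Carbohydrate energy = 45% × 4037.5156 = 1816.882 kcal.
Carbohydrate = 1816.882 ÷ 4 kcal/g = 454.2205 g.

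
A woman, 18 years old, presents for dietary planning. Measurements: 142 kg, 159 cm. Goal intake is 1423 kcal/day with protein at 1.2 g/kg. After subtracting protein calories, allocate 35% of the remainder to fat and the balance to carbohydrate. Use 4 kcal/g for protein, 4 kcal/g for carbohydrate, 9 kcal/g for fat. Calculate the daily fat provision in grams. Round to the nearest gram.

29 g/day

Protein = 1.2 × 142 = 170.4 g → 170.4 × 4 = 681.6 kcal.
Non-protein calories = 1423 − 681.6 = 741.4 kcal.
Fat: 35% × 741.4 = 259.49 kcal; carbohydrate: 481.91 kcal.
Fat: 259.49 kcal ÷ 9 kcal/g = 28.8322 g.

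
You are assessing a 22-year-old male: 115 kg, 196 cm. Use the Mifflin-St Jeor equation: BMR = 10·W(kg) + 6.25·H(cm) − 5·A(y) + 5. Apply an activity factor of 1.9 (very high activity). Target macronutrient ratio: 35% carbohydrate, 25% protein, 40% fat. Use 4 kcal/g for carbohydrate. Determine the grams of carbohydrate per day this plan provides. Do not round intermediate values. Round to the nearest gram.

Mifflin-St Jeor (male): BMR = 10(115) + 6.25(196) − 5(22) + 5 = 1150 + 1225 − 110 + 5 = 2270 kcal/day.
TEE = 2270 × 1.9 = 4313 kcal/day.
Carbohydrate energy = 35% × 4313 = 1509.55 kcal.
Carbohydrate = 1509.55 ÷ 4 kcal/g = 377.3875 g.

377 g/day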